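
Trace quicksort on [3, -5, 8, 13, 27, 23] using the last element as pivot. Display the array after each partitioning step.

Partition 1: pivot=23 at index 4 -> [3, -5, 8, 13, 23, 27]
Partition 2: pivot=13 at index 3 -> [3, -5, 8, 13, 23, 27]
Partition 3: pivot=8 at index 2 -> [3, -5, 8, 13, 23, 27]
Partition 4: pivot=-5 at index 0 -> [-5, 3, 8, 13, 23, 27]


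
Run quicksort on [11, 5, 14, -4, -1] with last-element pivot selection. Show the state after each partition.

Partition 1: pivot=-1 at index 1 -> [-4, -1, 14, 11, 5]
Partition 2: pivot=5 at index 2 -> [-4, -1, 5, 11, 14]
Partition 3: pivot=14 at index 4 -> [-4, -1, 5, 11, 14]


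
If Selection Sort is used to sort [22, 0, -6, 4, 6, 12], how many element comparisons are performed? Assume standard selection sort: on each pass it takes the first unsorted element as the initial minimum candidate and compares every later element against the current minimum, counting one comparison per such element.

Pass 1: scan indices 1..5 for the minimum = 5 comparison(s); min is -6, place at index 0 -> [-6, 0, 22, 4, 6, 12]
Pass 2: scan indices 2..5 for the minimum = 4 comparison(s); min is 0, place at index 1 -> [-6, 0, 22, 4, 6, 12]
Pass 3: scan indices 3..5 for the minimum = 3 comparison(s); min is 4, place at index 2 -> [-6, 0, 4, 22, 6, 12]
Pass 4: scan indices 4..5 for the minimum = 2 comparison(s); min is 6, place at index 3 -> [-6, 0, 4, 6, 22, 12]
Pass 5: scan indices 5..5 for the minimum = 1 comparison(s); min is 12, place at index 4 -> [-6, 0, 4, 6, 12, 22]
Selection sort always scans the whole unsorted suffix, so the count is (n-1) + (n-2) + ... + 1 = n(n-1)/2 = 6*5/2 = 15 regardless of the input order.
Total comparisons: 5 + 4 + 3 + 2 + 1 = 15


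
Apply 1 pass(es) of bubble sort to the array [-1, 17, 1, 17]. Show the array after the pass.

After pass 1: [-1, 1, 17, 17] (1 swaps)
Total swaps: 1


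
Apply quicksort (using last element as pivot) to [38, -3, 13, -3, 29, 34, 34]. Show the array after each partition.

Partition 1: pivot=34 at index 5 -> [-3, 13, -3, 29, 34, 34, 38]
Partition 2: pivot=34 at index 4 -> [-3, 13, -3, 29, 34, 34, 38]
Partition 3: pivot=29 at index 3 -> [-3, 13, -3, 29, 34, 34, 38]
Partition 4: pivot=-3 at index 1 -> [-3, -3, 13, 29, 34, 34, 38]


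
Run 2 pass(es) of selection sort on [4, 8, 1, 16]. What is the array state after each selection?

Pass 1: Select minimum 1 at index 2, swap -> [1, 8, 4, 16]
Pass 2: Select minimum 4 at index 2, swap -> [1, 4, 8, 16]


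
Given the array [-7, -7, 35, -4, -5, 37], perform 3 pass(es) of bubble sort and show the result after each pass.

After pass 1: [-7, -7, -4, -5, 35, 37] (2 swaps)
After pass 2: [-7, -7, -5, -4, 35, 37] (1 swaps)
After pass 3: [-7, -7, -5, -4, 35, 37] (0 swaps)
Total swaps: 3


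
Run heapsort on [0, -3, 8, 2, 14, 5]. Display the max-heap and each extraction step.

Build heap: [14, 2, 8, 0, -3, 5]
Extract 14: [8, 2, 5, 0, -3, 14]
Extract 8: [5, 2, -3, 0, 8, 14]
Extract 5: [2, 0, -3, 5, 8, 14]
Extract 2: [0, -3, 2, 5, 8, 14]
Extract 0: [-3, 0, 2, 5, 8, 14]


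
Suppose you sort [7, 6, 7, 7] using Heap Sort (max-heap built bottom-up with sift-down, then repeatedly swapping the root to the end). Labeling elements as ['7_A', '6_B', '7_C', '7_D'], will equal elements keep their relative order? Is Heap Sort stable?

Trace Heap Sort on the labeled array (the key is the number; the letter only tracks identity):
  Build max-heap: [7_A, 7_D, 7_C, 6_B]
  Swap root 7_A to index 3, re-heapify first 3 -> [7_D, 6_B, 7_C, 7_A]
  Swap root 7_D to index 2, re-heapify first 2 -> [7_C, 6_B, 7_D, 7_A]
  Swap root 7_C to index 1, re-heapify first 1 -> [6_B, 7_C, 7_D, 7_A]
Final order: [6_B, 7_C, 7_D, 7_A]
Equal keys:
  value 7: originally 7_A, 7_C, 7_D; after sorting 7_C, 7_D, 7_A -> order changed
Equal keys were reordered, so Heap Sort is not stable: heap construction and root-to-end swaps move elements without regard to the original order of equal keys. (One such input is enough; an unstable sort may happen to preserve order on other inputs, but it gives no guarantee.)
Answer: Not stable


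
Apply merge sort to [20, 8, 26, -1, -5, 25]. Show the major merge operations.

Divide and conquer:
  Merge [8] + [26] -> [8, 26]
  Merge [20] + [8, 26] -> [8, 20, 26]
  Merge [-5] + [25] -> [-5, 25]
  Merge [-1] + [-5, 25] -> [-5, -1, 25]
  Merge [8, 20, 26] + [-5, -1, 25] -> [-5, -1, 8, 20, 25, 26]


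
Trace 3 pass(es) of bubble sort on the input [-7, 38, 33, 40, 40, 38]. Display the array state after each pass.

After pass 1: [-7, 33, 38, 40, 38, 40] (2 swaps)
After pass 2: [-7, 33, 38, 38, 40, 40] (1 swaps)
After pass 3: [-7, 33, 38, 38, 40, 40] (0 swaps)
Total swaps: 3


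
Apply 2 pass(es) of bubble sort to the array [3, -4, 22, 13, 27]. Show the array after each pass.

After pass 1: [-4, 3, 13, 22, 27] (2 swaps)
After pass 2: [-4, 3, 13, 22, 27] (0 swaps)
Total swaps: 2


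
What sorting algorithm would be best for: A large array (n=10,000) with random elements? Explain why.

Best choice: Quicksort or Mergesort
Reason: Both have O(n log n) average case; quicksort has lower constant factors


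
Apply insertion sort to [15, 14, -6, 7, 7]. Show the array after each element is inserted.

First element 15 is already 'sorted'
Insert 14: shifted 1 elements -> [14, 15, -6, 7, 7]
Insert -6: shifted 2 elements -> [-6, 14, 15, 7, 7]
Insert 7: shifted 2 elements -> [-6, 7, 14, 15, 7]
Insert 7: shifted 2 elements -> [-6, 7, 7, 14, 15]


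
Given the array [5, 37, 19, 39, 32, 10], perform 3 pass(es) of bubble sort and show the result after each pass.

After pass 1: [5, 19, 37, 32, 10, 39] (3 swaps)
After pass 2: [5, 19, 32, 10, 37, 39] (2 swaps)
After pass 3: [5, 19, 10, 32, 37, 39] (1 swaps)
Total swaps: 6


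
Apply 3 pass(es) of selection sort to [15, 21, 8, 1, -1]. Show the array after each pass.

Pass 1: Select minimum -1 at index 4, swap -> [-1, 21, 8, 1, 15]
Pass 2: Select minimum 1 at index 3, swap -> [-1, 1, 8, 21, 15]
Pass 3: Select minimum 8 at index 2, swap -> [-1, 1, 8, 21, 15]


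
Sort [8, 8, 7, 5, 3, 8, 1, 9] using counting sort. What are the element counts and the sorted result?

Count array: [0, 1, 0, 1, 0, 1, 0, 1, 3, 1]
(count[i] = number of elements equal to i)
Cumulative count: [0, 1, 1, 2, 2, 3, 3, 4, 7, 8]
Sorted: [1, 3, 5, 7, 8, 8, 8, 9]


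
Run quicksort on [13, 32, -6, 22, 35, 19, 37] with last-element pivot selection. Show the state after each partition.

Partition 1: pivot=37 at index 6 -> [13, 32, -6, 22, 35, 19, 37]
Partition 2: pivot=19 at index 2 -> [13, -6, 19, 22, 35, 32, 37]
Partition 3: pivot=-6 at index 0 -> [-6, 13, 19, 22, 35, 32, 37]
Partition 4: pivot=32 at index 4 -> [-6, 13, 19, 22, 32, 35, 37]


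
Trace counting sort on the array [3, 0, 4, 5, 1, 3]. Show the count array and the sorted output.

Count array: [1, 1, 0, 2, 1, 1]
(count[i] = number of elements equal to i)
Cumulative count: [1, 2, 2, 4, 5, 6]
Sorted: [0, 1, 3, 3, 4, 5]


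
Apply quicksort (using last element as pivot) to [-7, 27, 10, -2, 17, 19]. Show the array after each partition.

Partition 1: pivot=19 at index 4 -> [-7, 10, -2, 17, 19, 27]
Partition 2: pivot=17 at index 3 -> [-7, 10, -2, 17, 19, 27]
Partition 3: pivot=-2 at index 1 -> [-7, -2, 10, 17, 19, 27]


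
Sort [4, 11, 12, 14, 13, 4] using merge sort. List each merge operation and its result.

Divide and conquer:
  Merge [11] + [12] -> [11, 12]
  Merge [4] + [11, 12] -> [4, 11, 12]
  Merge [13] + [4] -> [4, 13]
  Merge [14] + [4, 13] -> [4, 13, 14]
  Merge [4, 11, 12] + [4, 13, 14] -> [4, 4, 11, 12, 13, 14]


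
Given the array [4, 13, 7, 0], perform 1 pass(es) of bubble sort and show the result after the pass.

After pass 1: [4, 7, 0, 13] (2 swaps)
Total swaps: 2


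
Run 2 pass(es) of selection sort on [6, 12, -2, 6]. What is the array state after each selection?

Pass 1: Select minimum -2 at index 2, swap -> [-2, 12, 6, 6]
Pass 2: Select minimum 6 at index 2, swap -> [-2, 6, 12, 6]


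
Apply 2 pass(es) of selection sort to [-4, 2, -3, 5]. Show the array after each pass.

Pass 1: Select minimum -4 at index 0, swap -> [-4, 2, -3, 5]
Pass 2: Select minimum -3 at index 2, swap -> [-4, -3, 2, 5]


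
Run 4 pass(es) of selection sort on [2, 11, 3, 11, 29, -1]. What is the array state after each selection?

Pass 1: Select minimum -1 at index 5, swap -> [-1, 11, 3, 11, 29, 2]
Pass 2: Select minimum 2 at index 5, swap -> [-1, 2, 3, 11, 29, 11]
Pass 3: Select minimum 3 at index 2, swap -> [-1, 2, 3, 11, 29, 11]
Pass 4: Select minimum 11 at index 3, swap -> [-1, 2, 3, 11, 29, 11]


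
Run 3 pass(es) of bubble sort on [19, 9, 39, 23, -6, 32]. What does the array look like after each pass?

After pass 1: [9, 19, 23, -6, 32, 39] (4 swaps)
After pass 2: [9, 19, -6, 23, 32, 39] (1 swaps)
After pass 3: [9, -6, 19, 23, 32, 39] (1 swaps)
Total swaps: 6


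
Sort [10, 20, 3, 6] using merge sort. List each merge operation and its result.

Divide and conquer:
  Merge [10] + [20] -> [10, 20]
  Merge [3] + [6] -> [3, 6]
  Merge [10, 20] + [3, 6] -> [3, 6, 10, 20]


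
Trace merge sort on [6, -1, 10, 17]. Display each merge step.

Divide and conquer:
  Merge [6] + [-1] -> [-1, 6]
  Merge [10] + [17] -> [10, 17]
  Merge [-1, 6] + [10, 17] -> [-1, 6, 10, 17]


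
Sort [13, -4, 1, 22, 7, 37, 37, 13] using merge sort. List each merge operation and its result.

Divide and conquer:
  Merge [13] + [-4] -> [-4, 13]
  Merge [1] + [22] -> [1, 22]
  Merge [-4, 13] + [1, 22] -> [-4, 1, 13, 22]
  Merge [7] + [37] -> [7, 37]
  Merge [37] + [13] -> [13, 37]
  Merge [7, 37] + [13, 37] -> [7, 13, 37, 37]
  Merge [-4, 1, 13, 22] + [7, 13, 37, 37] -> [-4, 1, 7, 13, 13, 22, 37, 37]


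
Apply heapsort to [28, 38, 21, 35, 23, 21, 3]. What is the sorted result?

Build heap: [38, 35, 21, 28, 23, 21, 3]
Extract 38: [35, 28, 21, 3, 23, 21, 38]
Extract 35: [28, 23, 21, 3, 21, 35, 38]
Extract 28: [23, 21, 21, 3, 28, 35, 38]
Extract 23: [21, 3, 21, 23, 28, 35, 38]
Extract 21: [21, 3, 21, 23, 28, 35, 38]
Extract 21: [3, 21, 21, 23, 28, 35, 38]


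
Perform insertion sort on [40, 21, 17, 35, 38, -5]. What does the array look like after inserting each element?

First element 40 is already 'sorted'
Insert 21: shifted 1 elements -> [21, 40, 17, 35, 38, -5]
Insert 17: shifted 2 elements -> [17, 21, 40, 35, 38, -5]
Insert 35: shifted 1 elements -> [17, 21, 35, 40, 38, -5]
Insert 38: shifted 1 elements -> [17, 21, 35, 38, 40, -5]
Insert -5: shifted 5 elements -> [-5, 17, 21, 35, 38, 40]


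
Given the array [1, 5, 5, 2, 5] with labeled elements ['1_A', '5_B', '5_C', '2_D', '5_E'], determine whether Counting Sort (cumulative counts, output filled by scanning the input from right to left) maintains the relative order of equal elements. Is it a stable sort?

Trace Counting Sort on the labeled array (the key is the number; the letter only tracks identity):
  Counts for values 0..5: [0, 1, 1, 0, 0, 3]
  Cumulative counts: [0, 1, 2, 2, 2, 5]
  Scan right to left: place 5_E at output index 4
  Scan right to left: place 2_D at output index 1
  Scan right to left: place 5_C at output index 3
  Scan right to left: place 5_B at output index 2
  Scan right to left: place 1_A at output index 0
  Output: [1_A, 2_D, 5_B, 5_C, 5_E]
Equal keys:
  value 5: originally 5_B, 5_C, 5_E; after sorting 5_B, 5_C, 5_E -> order preserved
All equal keys kept their original relative order. Counting Sort is stable: scanning the input right to left with decreasing cumulative counts places later duplicates at later output positions.
Answer: Stable


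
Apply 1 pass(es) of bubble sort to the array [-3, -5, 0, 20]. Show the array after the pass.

After pass 1: [-5, -3, 0, 20] (1 swaps)
Total swaps: 1


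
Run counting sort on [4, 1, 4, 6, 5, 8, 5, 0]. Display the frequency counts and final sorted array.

Count array: [1, 1, 0, 0, 2, 2, 1, 0, 1]
(count[i] = number of elements equal to i)
Cumulative count: [1, 2, 2, 2, 4, 6, 7, 7, 8]
Sorted: [0, 1, 4, 4, 5, 5, 6, 8]


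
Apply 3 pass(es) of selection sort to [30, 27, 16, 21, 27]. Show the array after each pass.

Pass 1: Select minimum 16 at index 2, swap -> [16, 27, 30, 21, 27]
Pass 2: Select minimum 21 at index 3, swap -> [16, 21, 30, 27, 27]
Pass 3: Select minimum 27 at index 3, swap -> [16, 21, 27, 30, 27]


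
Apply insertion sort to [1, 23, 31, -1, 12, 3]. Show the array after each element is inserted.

First element 1 is already 'sorted'
Insert 23: shifted 0 elements -> [1, 23, 31, -1, 12, 3]
Insert 31: shifted 0 elements -> [1, 23, 31, -1, 12, 3]
Insert -1: shifted 3 elements -> [-1, 1, 23, 31, 12, 3]
Insert 12: shifted 2 elements -> [-1, 1, 12, 23, 31, 3]
Insert 3: shifted 3 elements -> [-1, 1, 3, 12, 23, 31]


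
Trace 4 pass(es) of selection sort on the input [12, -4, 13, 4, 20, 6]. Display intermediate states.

Pass 1: Select minimum -4 at index 1, swap -> [-4, 12, 13, 4, 20, 6]
Pass 2: Select minimum 4 at index 3, swap -> [-4, 4, 13, 12, 20, 6]
Pass 3: Select minimum 6 at index 5, swap -> [-4, 4, 6, 12, 20, 13]
Pass 4: Select minimum 12 at index 3, swap -> [-4, 4, 6, 12, 20, 13]


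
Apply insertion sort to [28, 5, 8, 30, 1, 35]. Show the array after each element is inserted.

First element 28 is already 'sorted'
Insert 5: shifted 1 elements -> [5, 28, 8, 30, 1, 35]
Insert 8: shifted 1 elements -> [5, 8, 28, 30, 1, 35]
Insert 30: shifted 0 elements -> [5, 8, 28, 30, 1, 35]
Insert 1: shifted 4 elements -> [1, 5, 8, 28, 30, 35]
Insert 35: shifted 0 elements -> [1, 5, 8, 28, 30, 35]


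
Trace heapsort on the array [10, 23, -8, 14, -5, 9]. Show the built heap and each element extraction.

Build heap: [23, 14, 9, 10, -5, -8]
Extract 23: [14, 10, 9, -8, -5, 23]
Extract 14: [10, -5, 9, -8, 14, 23]
Extract 10: [9, -5, -8, 10, 14, 23]
Extract 9: [-5, -8, 9, 10, 14, 23]
Extract -5: [-8, -5, 9, 10, 14, 23]


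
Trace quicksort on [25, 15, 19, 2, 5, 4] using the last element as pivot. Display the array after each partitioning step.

Partition 1: pivot=4 at index 1 -> [2, 4, 19, 25, 5, 15]
Partition 2: pivot=15 at index 3 -> [2, 4, 5, 15, 19, 25]
Partition 3: pivot=25 at index 5 -> [2, 4, 5, 15, 19, 25]


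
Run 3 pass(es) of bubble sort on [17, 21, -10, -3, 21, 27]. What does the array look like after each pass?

After pass 1: [17, -10, -3, 21, 21, 27] (2 swaps)
After pass 2: [-10, -3, 17, 21, 21, 27] (2 swaps)
After pass 3: [-10, -3, 17, 21, 21, 27] (0 swaps)
Total swaps: 4


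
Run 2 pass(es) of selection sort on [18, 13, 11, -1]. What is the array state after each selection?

Pass 1: Select minimum -1 at index 3, swap -> [-1, 13, 11, 18]
Pass 2: Select minimum 11 at index 2, swap -> [-1, 11, 13, 18]


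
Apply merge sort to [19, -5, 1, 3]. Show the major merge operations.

Divide and conquer:
  Merge [19] + [-5] -> [-5, 19]
  Merge [1] + [3] -> [1, 3]
  Merge [-5, 19] + [1, 3] -> [-5, 1, 3, 19]


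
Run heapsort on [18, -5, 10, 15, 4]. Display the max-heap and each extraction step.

Build heap: [18, 15, 10, -5, 4]
Extract 18: [15, 4, 10, -5, 18]
Extract 15: [10, 4, -5, 15, 18]
Extract 10: [4, -5, 10, 15, 18]
Extract 4: [-5, 4, 10, 15, 18]


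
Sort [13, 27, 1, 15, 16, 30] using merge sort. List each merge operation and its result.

Divide and conquer:
  Merge [27] + [1] -> [1, 27]
  Merge [13] + [1, 27] -> [1, 13, 27]
  Merge [16] + [30] -> [16, 30]
  Merge [15] + [16, 30] -> [15, 16, 30]
  Merge [1, 13, 27] + [15, 16, 30] -> [1, 13, 15, 16, 27, 30]


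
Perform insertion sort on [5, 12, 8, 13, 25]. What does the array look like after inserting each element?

First element 5 is already 'sorted'
Insert 12: shifted 0 elements -> [5, 12, 8, 13, 25]
Insert 8: shifted 1 elements -> [5, 8, 12, 13, 25]
Insert 13: shifted 0 elements -> [5, 8, 12, 13, 25]
Insert 25: shifted 0 elements -> [5, 8, 12, 13, 25]


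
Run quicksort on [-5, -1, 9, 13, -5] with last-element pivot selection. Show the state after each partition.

Partition 1: pivot=-5 at index 1 -> [-5, -5, 9, 13, -1]
Partition 2: pivot=-1 at index 2 -> [-5, -5, -1, 13, 9]
Partition 3: pivot=9 at index 3 -> [-5, -5, -1, 9, 13]


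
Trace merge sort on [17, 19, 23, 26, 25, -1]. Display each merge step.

Divide and conquer:
  Merge [19] + [23] -> [19, 23]
  Merge [17] + [19, 23] -> [17, 19, 23]
  Merge [25] + [-1] -> [-1, 25]
  Merge [26] + [-1, 25] -> [-1, 25, 26]
  Merge [17, 19, 23] + [-1, 25, 26] -> [-1, 17, 19, 23, 25, 26]


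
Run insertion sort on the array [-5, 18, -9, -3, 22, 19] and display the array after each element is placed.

First element -5 is already 'sorted'
Insert 18: shifted 0 elements -> [-5, 18, -9, -3, 22, 19]
Insert -9: shifted 2 elements -> [-9, -5, 18, -3, 22, 19]
Insert -3: shifted 1 elements -> [-9, -5, -3, 18, 22, 19]
Insert 22: shifted 0 elements -> [-9, -5, -3, 18, 22, 19]
Insert 19: shifted 1 elements -> [-9, -5, -3, 18, 19, 22]


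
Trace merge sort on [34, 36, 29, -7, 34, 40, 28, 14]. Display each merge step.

Divide and conquer:
  Merge [34] + [36] -> [34, 36]
  Merge [29] + [-7] -> [-7, 29]
  Merge [34, 36] + [-7, 29] -> [-7, 29, 34, 36]
  Merge [34] + [40] -> [34, 40]
  Merge [28] + [14] -> [14, 28]
  Merge [34, 40] + [14, 28] -> [14, 28, 34, 40]
  Merge [-7, 29, 34, 36] + [14, 28, 34, 40] -> [-7, 14, 28, 29, 34, 34, 36, 40]


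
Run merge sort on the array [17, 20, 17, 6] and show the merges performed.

Divide and conquer:
  Merge [17] + [20] -> [17, 20]
  Merge [17] + [6] -> [6, 17]
  Merge [17, 20] + [6, 17] -> [6, 17, 17, 20]


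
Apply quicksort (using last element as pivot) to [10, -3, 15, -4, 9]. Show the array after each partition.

Partition 1: pivot=9 at index 2 -> [-3, -4, 9, 10, 15]
Partition 2: pivot=-4 at index 0 -> [-4, -3, 9, 10, 15]
Partition 3: pivot=15 at index 4 -> [-4, -3, 9, 10, 15]


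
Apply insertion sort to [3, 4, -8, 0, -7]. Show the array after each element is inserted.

First element 3 is already 'sorted'
Insert 4: shifted 0 elements -> [3, 4, -8, 0, -7]
Insert -8: shifted 2 elements -> [-8, 3, 4, 0, -7]
Insert 0: shifted 2 elements -> [-8, 0, 3, 4, -7]
Insert -7: shifted 3 elements -> [-8, -7, 0, 3, 4]


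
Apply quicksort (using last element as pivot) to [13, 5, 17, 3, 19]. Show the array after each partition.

Partition 1: pivot=19 at index 4 -> [13, 5, 17, 3, 19]
Partition 2: pivot=3 at index 0 -> [3, 5, 17, 13, 19]
Partition 3: pivot=13 at index 2 -> [3, 5, 13, 17, 19]


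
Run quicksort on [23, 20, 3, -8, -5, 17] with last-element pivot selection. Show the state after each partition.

Partition 1: pivot=17 at index 3 -> [3, -8, -5, 17, 23, 20]
Partition 2: pivot=-5 at index 1 -> [-8, -5, 3, 17, 23, 20]
Partition 3: pivot=20 at index 4 -> [-8, -5, 3, 17, 20, 23]


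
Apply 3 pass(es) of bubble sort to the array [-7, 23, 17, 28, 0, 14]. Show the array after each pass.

After pass 1: [-7, 17, 23, 0, 14, 28] (3 swaps)
After pass 2: [-7, 17, 0, 14, 23, 28] (2 swaps)
After pass 3: [-7, 0, 14, 17, 23, 28] (2 swaps)
Total swaps: 7


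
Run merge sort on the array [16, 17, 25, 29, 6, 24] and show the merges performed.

Divide and conquer:
  Merge [17] + [25] -> [17, 25]
  Merge [16] + [17, 25] -> [16, 17, 25]
  Merge [6] + [24] -> [6, 24]
  Merge [29] + [6, 24] -> [6, 24, 29]
  Merge [16, 17, 25] + [6, 24, 29] -> [6, 16, 17, 24, 25, 29]


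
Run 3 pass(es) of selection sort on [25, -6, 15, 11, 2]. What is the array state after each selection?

Pass 1: Select minimum -6 at index 1, swap -> [-6, 25, 15, 11, 2]
Pass 2: Select minimum 2 at index 4, swap -> [-6, 2, 15, 11, 25]
Pass 3: Select minimum 11 at index 3, swap -> [-6, 2, 11, 15, 25]


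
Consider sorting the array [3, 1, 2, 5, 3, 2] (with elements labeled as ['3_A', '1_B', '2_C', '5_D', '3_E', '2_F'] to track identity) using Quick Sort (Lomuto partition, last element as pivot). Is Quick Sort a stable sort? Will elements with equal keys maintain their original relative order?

Trace Quick Sort on the labeled array (the key is the number; the letter only tracks identity):
  Partition indices 0..5 around pivot 2_F -> [1_B, 2_C, 2_F, 5_D, 3_E, 3_A]
  Partition indices 0..1 around pivot 2_C -> [1_B, 2_C, 2_F, 5_D, 3_E, 3_A]
  Partition indices 3..5 around pivot 3_A -> [1_B, 2_C, 2_F, 3_E, 3_A, 5_D]
Final order: [1_B, 2_C, 2_F, 3_E, 3_A, 5_D]
Equal keys:
  value 2: originally 2_C, 2_F; after sorting 2_C, 2_F -> order preserved
  value 3: originally 3_A, 3_E; after sorting 3_E, 3_A -> order changed
Equal keys were reordered, so Quick Sort is not stable: partition swaps elements across long distances and can reorder equal keys. (One such input is enough; an unstable sort may happen to preserve order on other inputs, but it gives no guarantee.)
Answer: Not stable


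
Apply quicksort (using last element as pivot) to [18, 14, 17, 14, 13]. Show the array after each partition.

Partition 1: pivot=13 at index 0 -> [13, 14, 17, 14, 18]
Partition 2: pivot=18 at index 4 -> [13, 14, 17, 14, 18]
Partition 3: pivot=14 at index 2 -> [13, 14, 14, 17, 18]


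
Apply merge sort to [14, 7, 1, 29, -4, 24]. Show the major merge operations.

Divide and conquer:
  Merge [7] + [1] -> [1, 7]
  Merge [14] + [1, 7] -> [1, 7, 14]
  Merge [-4] + [24] -> [-4, 24]
  Merge [29] + [-4, 24] -> [-4, 24, 29]
  Merge [1, 7, 14] + [-4, 24, 29] -> [-4, 1, 7, 14, 24, 29]


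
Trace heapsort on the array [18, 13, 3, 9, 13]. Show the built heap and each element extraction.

Build heap: [18, 13, 3, 9, 13]
Extract 18: [13, 13, 3, 9, 18]
Extract 13: [13, 9, 3, 13, 18]
Extract 13: [9, 3, 13, 13, 18]
Extract 9: [3, 9, 13, 13, 18]


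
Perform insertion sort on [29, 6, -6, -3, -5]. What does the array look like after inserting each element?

First element 29 is already 'sorted'
Insert 6: shifted 1 elements -> [6, 29, -6, -3, -5]
Insert -6: shifted 2 elements -> [-6, 6, 29, -3, -5]
Insert -3: shifted 2 elements -> [-6, -3, 6, 29, -5]
Insert -5: shifted 3 elements -> [-6, -5, -3, 6, 29]


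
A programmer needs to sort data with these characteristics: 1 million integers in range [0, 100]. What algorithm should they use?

Best choice: Counting sort
Reason: O(n + k) where k=100 is small; linear time beats O(n log n)


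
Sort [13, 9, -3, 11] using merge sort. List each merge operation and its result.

Divide and conquer:
  Merge [13] + [9] -> [9, 13]
  Merge [-3] + [11] -> [-3, 11]
  Merge [9, 13] + [-3, 11] -> [-3, 9, 11, 13]


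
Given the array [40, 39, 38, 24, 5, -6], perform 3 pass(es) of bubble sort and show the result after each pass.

After pass 1: [39, 38, 24, 5, -6, 40] (5 swaps)
After pass 2: [38, 24, 5, -6, 39, 40] (4 swaps)
After pass 3: [24, 5, -6, 38, 39, 40] (3 swaps)
Total swaps: 12


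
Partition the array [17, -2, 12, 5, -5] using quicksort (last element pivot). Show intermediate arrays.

Partition 1: pivot=-5 at index 0 -> [-5, -2, 12, 5, 17]
Partition 2: pivot=17 at index 4 -> [-5, -2, 12, 5, 17]
Partition 3: pivot=5 at index 2 -> [-5, -2, 5, 12, 17]


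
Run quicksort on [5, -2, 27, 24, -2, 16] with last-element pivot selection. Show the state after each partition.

Partition 1: pivot=16 at index 3 -> [5, -2, -2, 16, 27, 24]
Partition 2: pivot=-2 at index 1 -> [-2, -2, 5, 16, 27, 24]
Partition 3: pivot=24 at index 4 -> [-2, -2, 5, 16, 24, 27]


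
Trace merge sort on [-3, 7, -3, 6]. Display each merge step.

Divide and conquer:
  Merge [-3] + [7] -> [-3, 7]
  Merge [-3] + [6] -> [-3, 6]
  Merge [-3, 7] + [-3, 6] -> [-3, -3, 6, 7]


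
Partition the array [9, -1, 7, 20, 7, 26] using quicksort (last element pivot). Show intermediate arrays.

Partition 1: pivot=26 at index 5 -> [9, -1, 7, 20, 7, 26]
Partition 2: pivot=7 at index 2 -> [-1, 7, 7, 20, 9, 26]
Partition 3: pivot=7 at index 1 -> [-1, 7, 7, 20, 9, 26]
Partition 4: pivot=9 at index 3 -> [-1, 7, 7, 9, 20, 26]


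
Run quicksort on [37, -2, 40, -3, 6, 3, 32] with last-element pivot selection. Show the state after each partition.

Partition 1: pivot=32 at index 4 -> [-2, -3, 6, 3, 32, 37, 40]
Partition 2: pivot=3 at index 2 -> [-2, -3, 3, 6, 32, 37, 40]
Partition 3: pivot=-3 at index 0 -> [-3, -2, 3, 6, 32, 37, 40]
Partition 4: pivot=40 at index 6 -> [-3, -2, 3, 6, 32, 37, 40]


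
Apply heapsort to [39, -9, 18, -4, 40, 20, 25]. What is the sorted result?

Build heap: [40, 39, 25, -4, -9, 20, 18]
Extract 40: [39, 18, 25, -4, -9, 20, 40]
Extract 39: [25, 18, 20, -4, -9, 39, 40]
Extract 25: [20, 18, -9, -4, 25, 39, 40]
Extract 20: [18, -4, -9, 20, 25, 39, 40]
Extract 18: [-4, -9, 18, 20, 25, 39, 40]
Extract -4: [-9, -4, 18, 20, 25, 39, 40]


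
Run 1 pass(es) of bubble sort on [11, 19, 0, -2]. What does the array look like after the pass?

After pass 1: [11, 0, -2, 19] (2 swaps)
Total swaps: 2


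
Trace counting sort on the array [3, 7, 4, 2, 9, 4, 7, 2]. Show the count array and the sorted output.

Count array: [0, 0, 2, 1, 2, 0, 0, 2, 0, 1]
(count[i] = number of elements equal to i)
Cumulative count: [0, 0, 2, 3, 5, 5, 5, 7, 7, 8]
Sorted: [2, 2, 3, 4, 4, 7, 7, 9]


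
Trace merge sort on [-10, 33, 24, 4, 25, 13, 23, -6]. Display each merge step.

Divide and conquer:
  Merge [-10] + [33] -> [-10, 33]
  Merge [24] + [4] -> [4, 24]
  Merge [-10, 33] + [4, 24] -> [-10, 4, 24, 33]
  Merge [25] + [13] -> [13, 25]
  Merge [23] + [-6] -> [-6, 23]
  Merge [13, 25] + [-6, 23] -> [-6, 13, 23, 25]
  Merge [-10, 4, 24, 33] + [-6, 13, 23, 25] -> [-10, -6, 4, 13, 23, 24, 25, 33]


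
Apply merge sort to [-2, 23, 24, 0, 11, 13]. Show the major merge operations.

Divide and conquer:
  Merge [23] + [24] -> [23, 24]
  Merge [-2] + [23, 24] -> [-2, 23, 24]
  Merge [11] + [13] -> [11, 13]
  Merge [0] + [11, 13] -> [0, 11, 13]
  Merge [-2, 23, 24] + [0, 11, 13] -> [-2, 0, 11, 13, 23, 24]


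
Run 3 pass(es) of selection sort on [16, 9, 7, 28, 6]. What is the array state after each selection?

Pass 1: Select minimum 6 at index 4, swap -> [6, 9, 7, 28, 16]
Pass 2: Select minimum 7 at index 2, swap -> [6, 7, 9, 28, 16]
Pass 3: Select minimum 9 at index 2, swap -> [6, 7, 9, 28, 16]


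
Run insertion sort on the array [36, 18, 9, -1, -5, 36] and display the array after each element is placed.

First element 36 is already 'sorted'
Insert 18: shifted 1 elements -> [18, 36, 9, -1, -5, 36]
Insert 9: shifted 2 elements -> [9, 18, 36, -1, -5, 36]
Insert -1: shifted 3 elements -> [-1, 9, 18, 36, -5, 36]
Insert -5: shifted 4 elements -> [-5, -1, 9, 18, 36, 36]
Insert 36: shifted 0 elements -> [-5, -1, 9, 18, 36, 36]


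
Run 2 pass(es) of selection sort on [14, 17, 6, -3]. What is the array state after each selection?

Pass 1: Select minimum -3 at index 3, swap -> [-3, 17, 6, 14]
Pass 2: Select minimum 6 at index 2, swap -> [-3, 6, 17, 14]


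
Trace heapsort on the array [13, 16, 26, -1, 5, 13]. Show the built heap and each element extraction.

Build heap: [26, 16, 13, -1, 5, 13]
Extract 26: [16, 13, 13, -1, 5, 26]
Extract 16: [13, 5, 13, -1, 16, 26]
Extract 13: [13, 5, -1, 13, 16, 26]
Extract 13: [5, -1, 13, 13, 16, 26]
Extract 5: [-1, 5, 13, 13, 16, 26]


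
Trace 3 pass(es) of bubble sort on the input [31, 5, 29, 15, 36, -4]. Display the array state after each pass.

After pass 1: [5, 29, 15, 31, -4, 36] (4 swaps)
After pass 2: [5, 15, 29, -4, 31, 36] (2 swaps)
After pass 3: [5, 15, -4, 29, 31, 36] (1 swaps)
Total swaps: 7


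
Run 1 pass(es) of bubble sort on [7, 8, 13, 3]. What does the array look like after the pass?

After pass 1: [7, 8, 3, 13] (1 swaps)
Total swaps: 1


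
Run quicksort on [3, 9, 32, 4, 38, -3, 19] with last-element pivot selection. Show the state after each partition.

Partition 1: pivot=19 at index 4 -> [3, 9, 4, -3, 19, 32, 38]
Partition 2: pivot=-3 at index 0 -> [-3, 9, 4, 3, 19, 32, 38]
Partition 3: pivot=3 at index 1 -> [-3, 3, 4, 9, 19, 32, 38]
Partition 4: pivot=9 at index 3 -> [-3, 3, 4, 9, 19, 32, 38]
Partition 5: pivot=38 at index 6 -> [-3, 3, 4, 9, 19, 32, 38]


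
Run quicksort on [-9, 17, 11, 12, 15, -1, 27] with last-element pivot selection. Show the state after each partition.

Partition 1: pivot=27 at index 6 -> [-9, 17, 11, 12, 15, -1, 27]
Partition 2: pivot=-1 at index 1 -> [-9, -1, 11, 12, 15, 17, 27]
Partition 3: pivot=17 at index 5 -> [-9, -1, 11, 12, 15, 17, 27]
Partition 4: pivot=15 at index 4 -> [-9, -1, 11, 12, 15, 17, 27]
Partition 5: pivot=12 at index 3 -> [-9, -1, 11, 12, 15, 17, 27]


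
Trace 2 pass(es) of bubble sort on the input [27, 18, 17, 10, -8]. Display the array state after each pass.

After pass 1: [18, 17, 10, -8, 27] (4 swaps)
After pass 2: [17, 10, -8, 18, 27] (3 swaps)
Total swaps: 7


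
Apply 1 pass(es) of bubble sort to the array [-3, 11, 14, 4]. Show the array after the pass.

After pass 1: [-3, 11, 4, 14] (1 swaps)
Total swaps: 1


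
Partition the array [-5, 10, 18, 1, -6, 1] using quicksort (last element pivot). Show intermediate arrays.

Partition 1: pivot=1 at index 3 -> [-5, 1, -6, 1, 18, 10]
Partition 2: pivot=-6 at index 0 -> [-6, 1, -5, 1, 18, 10]
Partition 3: pivot=-5 at index 1 -> [-6, -5, 1, 1, 18, 10]
Partition 4: pivot=10 at index 4 -> [-6, -5, 1, 1, 10, 18]


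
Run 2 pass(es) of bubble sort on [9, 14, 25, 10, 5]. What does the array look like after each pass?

After pass 1: [9, 14, 10, 5, 25] (2 swaps)
After pass 2: [9, 10, 5, 14, 25] (2 swaps)
Total swaps: 4


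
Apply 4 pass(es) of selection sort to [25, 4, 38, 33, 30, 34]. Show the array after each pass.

Pass 1: Select minimum 4 at index 1, swap -> [4, 25, 38, 33, 30, 34]
Pass 2: Select minimum 25 at index 1, swap -> [4, 25, 38, 33, 30, 34]
Pass 3: Select minimum 30 at index 4, swap -> [4, 25, 30, 33, 38, 34]
Pass 4: Select minimum 33 at index 3, swap -> [4, 25, 30, 33, 38, 34]


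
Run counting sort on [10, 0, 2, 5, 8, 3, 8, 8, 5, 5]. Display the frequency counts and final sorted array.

Count array: [1, 0, 1, 1, 0, 3, 0, 0, 3, 0, 1]
(count[i] = number of elements equal to i)
Cumulative count: [1, 1, 2, 3, 3, 6, 6, 6, 9, 9, 10]
Sorted: [0, 2, 3, 5, 5, 5, 8, 8, 8, 10]


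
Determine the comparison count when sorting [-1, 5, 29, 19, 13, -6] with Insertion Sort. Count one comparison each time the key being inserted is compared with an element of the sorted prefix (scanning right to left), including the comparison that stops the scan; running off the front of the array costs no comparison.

Insert 5: -1 <= 5 (stop) = 1 comparison(s) -> [-1, 5, 29, 19, 13, -6]
Insert 29: 5 <= 29 (stop) = 1 comparison(s) -> [-1, 5, 29, 19, 13, -6]
Insert 19: 29 > 19 (shift), 5 <= 19 (stop) = 2 comparison(s) -> [-1, 5, 19, 29, 13, -6]
Insert 13: 29 > 13 (shift), 19 > 13 (shift), 5 <= 13 (stop) = 3 comparison(s) -> [-1, 5, 13, 19, 29, -6]
Insert -6: 29 > -6 (shift), 19 > -6 (shift), 13 > -6 (shift), 5 > -6 (shift), -1 > -6 (shift), reached front = 5 comparison(s) -> [-6, -1, 5, 13, 19, 29]
Total comparisons: 1 + 1 + 2 + 3 + 5 = 12


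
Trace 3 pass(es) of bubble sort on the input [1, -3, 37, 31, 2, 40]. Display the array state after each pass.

After pass 1: [-3, 1, 31, 2, 37, 40] (3 swaps)
After pass 2: [-3, 1, 2, 31, 37, 40] (1 swaps)
After pass 3: [-3, 1, 2, 31, 37, 40] (0 swaps)
Total swaps: 4


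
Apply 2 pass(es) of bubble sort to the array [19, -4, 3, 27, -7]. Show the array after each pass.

After pass 1: [-4, 3, 19, -7, 27] (3 swaps)
After pass 2: [-4, 3, -7, 19, 27] (1 swaps)
Total swaps: 4


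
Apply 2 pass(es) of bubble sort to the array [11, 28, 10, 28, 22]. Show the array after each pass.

After pass 1: [11, 10, 28, 22, 28] (2 swaps)
After pass 2: [10, 11, 22, 28, 28] (2 swaps)
Total swaps: 4


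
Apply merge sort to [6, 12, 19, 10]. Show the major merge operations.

Divide and conquer:
  Merge [6] + [12] -> [6, 12]
  Merge [19] + [10] -> [10, 19]
  Merge [6, 12] + [10, 19] -> [6, 10, 12, 19]


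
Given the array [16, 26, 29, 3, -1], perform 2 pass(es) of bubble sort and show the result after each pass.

After pass 1: [16, 26, 3, -1, 29] (2 swaps)
After pass 2: [16, 3, -1, 26, 29] (2 swaps)
Total swaps: 4


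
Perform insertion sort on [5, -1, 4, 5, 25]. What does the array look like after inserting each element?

First element 5 is already 'sorted'
Insert -1: shifted 1 elements -> [-1, 5, 4, 5, 25]
Insert 4: shifted 1 elements -> [-1, 4, 5, 5, 25]
Insert 5: shifted 0 elements -> [-1, 4, 5, 5, 25]
Insert 25: shifted 0 elements -> [-1, 4, 5, 5, 25]


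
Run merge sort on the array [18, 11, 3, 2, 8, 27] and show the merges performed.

Divide and conquer:
  Merge [11] + [3] -> [3, 11]
  Merge [18] + [3, 11] -> [3, 11, 18]
  Merge [8] + [27] -> [8, 27]
  Merge [2] + [8, 27] -> [2, 8, 27]
  Merge [3, 11, 18] + [2, 8, 27] -> [2, 3, 8, 11, 18, 27]


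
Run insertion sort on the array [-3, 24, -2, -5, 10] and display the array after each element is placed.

First element -3 is already 'sorted'
Insert 24: shifted 0 elements -> [-3, 24, -2, -5, 10]
Insert -2: shifted 1 elements -> [-3, -2, 24, -5, 10]
Insert -5: shifted 3 elements -> [-5, -3, -2, 24, 10]
Insert 10: shifted 1 elements -> [-5, -3, -2, 10, 24]


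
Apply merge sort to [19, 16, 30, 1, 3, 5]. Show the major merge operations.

Divide and conquer:
  Merge [16] + [30] -> [16, 30]
  Merge [19] + [16, 30] -> [16, 19, 30]
  Merge [3] + [5] -> [3, 5]
  Merge [1] + [3, 5] -> [1, 3, 5]
  Merge [16, 19, 30] + [1, 3, 5] -> [1, 3, 5, 16, 19, 30]


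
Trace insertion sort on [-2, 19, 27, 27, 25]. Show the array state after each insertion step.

First element -2 is already 'sorted'
Insert 19: shifted 0 elements -> [-2, 19, 27, 27, 25]
Insert 27: shifted 0 elements -> [-2, 19, 27, 27, 25]
Insert 27: shifted 0 elements -> [-2, 19, 27, 27, 25]
Insert 25: shifted 2 elements -> [-2, 19, 25, 27, 27]


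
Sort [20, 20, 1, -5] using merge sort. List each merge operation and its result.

Divide and conquer:
  Merge [20] + [20] -> [20, 20]
  Merge [1] + [-5] -> [-5, 1]
  Merge [20, 20] + [-5, 1] -> [-5, 1, 20, 20]


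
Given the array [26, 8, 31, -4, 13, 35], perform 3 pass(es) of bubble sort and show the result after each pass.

After pass 1: [8, 26, -4, 13, 31, 35] (3 swaps)
After pass 2: [8, -4, 13, 26, 31, 35] (2 swaps)
After pass 3: [-4, 8, 13, 26, 31, 35] (1 swaps)
Total swaps: 6


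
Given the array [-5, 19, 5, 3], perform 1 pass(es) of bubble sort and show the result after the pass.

After pass 1: [-5, 5, 3, 19] (2 swaps)
Total swaps: 2


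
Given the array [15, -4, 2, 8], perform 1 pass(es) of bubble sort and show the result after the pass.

After pass 1: [-4, 2, 8, 15] (3 swaps)
Total swaps: 3


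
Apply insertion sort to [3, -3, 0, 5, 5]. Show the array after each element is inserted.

First element 3 is already 'sorted'
Insert -3: shifted 1 elements -> [-3, 3, 0, 5, 5]
Insert 0: shifted 1 elements -> [-3, 0, 3, 5, 5]
Insert 5: shifted 0 elements -> [-3, 0, 3, 5, 5]
Insert 5: shifted 0 elements -> [-3, 0, 3, 5, 5]


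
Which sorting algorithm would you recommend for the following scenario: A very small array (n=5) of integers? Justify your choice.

Best choice: Insertion sort
Reason: For tiny inputs the O(n^2) overhead is negligible and insertion sort has minimal constant factors


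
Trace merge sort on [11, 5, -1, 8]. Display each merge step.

Divide and conquer:
  Merge [11] + [5] -> [5, 11]
  Merge [-1] + [8] -> [-1, 8]
  Merge [5, 11] + [-1, 8] -> [-1, 5, 8, 11]


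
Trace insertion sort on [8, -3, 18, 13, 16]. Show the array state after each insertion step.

First element 8 is already 'sorted'
Insert -3: shifted 1 elements -> [-3, 8, 18, 13, 16]
Insert 18: shifted 0 elements -> [-3, 8, 18, 13, 16]
Insert 13: shifted 1 elements -> [-3, 8, 13, 18, 16]
Insert 16: shifted 1 elements -> [-3, 8, 13, 16, 18]


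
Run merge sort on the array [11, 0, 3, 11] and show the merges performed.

Divide and conquer:
  Merge [11] + [0] -> [0, 11]
  Merge [3] + [11] -> [3, 11]
  Merge [0, 11] + [3, 11] -> [0, 3, 11, 11]


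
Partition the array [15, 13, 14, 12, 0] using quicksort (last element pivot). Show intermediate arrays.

Partition 1: pivot=0 at index 0 -> [0, 13, 14, 12, 15]
Partition 2: pivot=15 at index 4 -> [0, 13, 14, 12, 15]
Partition 3: pivot=12 at index 1 -> [0, 12, 14, 13, 15]
Partition 4: pivot=13 at index 2 -> [0, 12, 13, 14, 15]


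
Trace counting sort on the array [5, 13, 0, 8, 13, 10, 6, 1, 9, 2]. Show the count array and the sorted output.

Count array: [1, 1, 1, 0, 0, 1, 1, 0, 1, 1, 1, 0, 0, 2]
(count[i] = number of elements equal to i)
Cumulative count: [1, 2, 3, 3, 3, 4, 5, 5, 6, 7, 8, 8, 8, 10]
Sorted: [0, 1, 2, 5, 6, 8, 9, 10, 13, 13]


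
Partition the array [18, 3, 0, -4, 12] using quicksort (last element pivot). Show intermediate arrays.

Partition 1: pivot=12 at index 3 -> [3, 0, -4, 12, 18]
Partition 2: pivot=-4 at index 0 -> [-4, 0, 3, 12, 18]
Partition 3: pivot=3 at index 2 -> [-4, 0, 3, 12, 18]


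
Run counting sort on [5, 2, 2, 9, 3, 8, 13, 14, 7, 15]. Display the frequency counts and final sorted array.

Count array: [0, 0, 2, 1, 0, 1, 0, 1, 1, 1, 0, 0, 0, 1, 1, 1]
(count[i] = number of elements equal to i)
Cumulative count: [0, 0, 2, 3, 3, 4, 4, 5, 6, 7, 7, 7, 7, 8, 9, 10]
Sorted: [2, 2, 3, 5, 7, 8, 9, 13, 14, 15]


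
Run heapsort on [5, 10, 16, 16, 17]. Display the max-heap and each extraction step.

Build heap: [17, 16, 16, 5, 10]
Extract 17: [16, 10, 16, 5, 17]
Extract 16: [16, 10, 5, 16, 17]
Extract 16: [10, 5, 16, 16, 17]
Extract 10: [5, 10, 16, 16, 17]


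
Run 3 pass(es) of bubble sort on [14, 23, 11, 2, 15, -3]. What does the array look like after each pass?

After pass 1: [14, 11, 2, 15, -3, 23] (4 swaps)
After pass 2: [11, 2, 14, -3, 15, 23] (3 swaps)
After pass 3: [2, 11, -3, 14, 15, 23] (2 swaps)
Total swaps: 9


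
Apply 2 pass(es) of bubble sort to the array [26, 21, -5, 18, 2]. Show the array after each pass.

After pass 1: [21, -5, 18, 2, 26] (4 swaps)
After pass 2: [-5, 18, 2, 21, 26] (3 swaps)
Total swaps: 7


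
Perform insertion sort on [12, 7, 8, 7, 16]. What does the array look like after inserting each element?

First element 12 is already 'sorted'
Insert 7: shifted 1 elements -> [7, 12, 8, 7, 16]
Insert 8: shifted 1 elements -> [7, 8, 12, 7, 16]
Insert 7: shifted 2 elements -> [7, 7, 8, 12, 16]
Insert 16: shifted 0 elements -> [7, 7, 8, 12, 16]


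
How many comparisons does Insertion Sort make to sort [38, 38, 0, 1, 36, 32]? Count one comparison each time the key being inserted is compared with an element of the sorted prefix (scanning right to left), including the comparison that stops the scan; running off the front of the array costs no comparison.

Insert 38: 38 <= 38 (stop) = 1 comparison(s) -> [38, 38, 0, 1, 36, 32]
Insert 0: 38 > 0 (shift), 38 > 0 (shift), reached front = 2 comparison(s) -> [0, 38, 38, 1, 36, 32]
Insert 1: 38 > 1 (shift), 38 > 1 (shift), 0 <= 1 (stop) = 3 comparison(s) -> [0, 1, 38, 38, 36, 32]
Insert 36: 38 > 36 (shift), 38 > 36 (shift), 1 <= 36 (stop) = 3 comparison(s) -> [0, 1, 36, 38, 38, 32]
Insert 32: 38 > 32 (shift), 38 > 32 (shift), 36 > 32 (shift), 1 <= 32 (stop) = 4 comparison(s) -> [0, 1, 32, 36, 38, 38]
Total comparisons: 1 + 2 + 3 + 3 + 4 = 13


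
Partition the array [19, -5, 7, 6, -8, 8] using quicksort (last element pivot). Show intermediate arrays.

Partition 1: pivot=8 at index 4 -> [-5, 7, 6, -8, 8, 19]
Partition 2: pivot=-8 at index 0 -> [-8, 7, 6, -5, 8, 19]
Partition 3: pivot=-5 at index 1 -> [-8, -5, 6, 7, 8, 19]
Partition 4: pivot=7 at index 3 -> [-8, -5, 6, 7, 8, 19]


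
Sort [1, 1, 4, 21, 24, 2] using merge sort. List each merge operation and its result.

Divide and conquer:
  Merge [1] + [4] -> [1, 4]
  Merge [1] + [1, 4] -> [1, 1, 4]
  Merge [24] + [2] -> [2, 24]
  Merge [21] + [2, 24] -> [2, 21, 24]
  Merge [1, 1, 4] + [2, 21, 24] -> [1, 1, 2, 4, 21, 24]


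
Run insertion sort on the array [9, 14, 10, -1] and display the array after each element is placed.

First element 9 is already 'sorted'
Insert 14: shifted 0 elements -> [9, 14, 10, -1]
Insert 10: shifted 1 elements -> [9, 10, 14, -1]
Insert -1: shifted 3 elements -> [-1, 9, 10, 14]
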